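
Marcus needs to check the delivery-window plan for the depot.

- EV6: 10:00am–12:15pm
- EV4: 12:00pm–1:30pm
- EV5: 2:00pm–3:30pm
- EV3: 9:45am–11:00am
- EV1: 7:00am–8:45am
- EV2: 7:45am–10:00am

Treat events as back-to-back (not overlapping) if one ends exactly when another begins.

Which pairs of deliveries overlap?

Check each pair: they overlap iff neither finishes before the other starts.
Sorted by start: EV1, EV2, EV3, EV6, EV4, EV5.
EV2 starts before EV1 ends → EV1 and EV2 overlap.
EV3 starts after EV1 ends — done with EV1.
EV3 starts before EV2 ends → EV2 and EV3 overlap.
EV6 starts exactly when EV2 ends (back-to-back, no overlap) — done with EV2.
EV6 starts before EV3 ends → EV3 and EV6 overlap.
EV4 starts after EV3 ends — done with EV3.
EV4 starts before EV6 ends → EV6 and EV4 overlap.
EV5 starts after EV6 ends.
EV5 starts after EV4 ends.

EV1 & EV2, EV2 & EV3, EV3 & EV6, EV4 & EV6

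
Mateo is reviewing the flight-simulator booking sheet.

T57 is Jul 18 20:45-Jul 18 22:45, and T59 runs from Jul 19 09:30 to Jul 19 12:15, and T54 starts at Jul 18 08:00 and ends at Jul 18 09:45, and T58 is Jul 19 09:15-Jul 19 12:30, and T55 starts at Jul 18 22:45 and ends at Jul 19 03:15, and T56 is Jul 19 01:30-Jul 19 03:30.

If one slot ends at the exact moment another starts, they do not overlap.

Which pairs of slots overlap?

Sorted by start: T54, T57, T55, T56, T58, T59.
T57 starts after T54 ends; T54 is clear from here.
T55 starts exactly when T57 ends (back-to-back, no overlap); T57 is clear from here.
T56 starts before T55 ends → T55 and T56 overlap.
T58 starts after T55 ends; T55 is clear from here.
T58 starts after T56 ends; T56 is clear from here.
T59 starts before T58 ends → T58 and T59 overlap.

T55 & T56, T58 & T59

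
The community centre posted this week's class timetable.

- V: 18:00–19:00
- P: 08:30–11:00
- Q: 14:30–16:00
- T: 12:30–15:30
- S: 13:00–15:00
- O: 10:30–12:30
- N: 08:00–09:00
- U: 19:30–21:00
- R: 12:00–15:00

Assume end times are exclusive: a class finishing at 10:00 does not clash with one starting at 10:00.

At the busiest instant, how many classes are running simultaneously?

4

Walk through starts and ends in time order (an end at T is processed before a start at T):
08:00 start N → 1
08:30 start P → 2
09:00 end N → 1
10:30 start O → 2
11:00 end P → 1
12:00 start R → 2
12:30 end O → 1
12:30 start T → 2
13:00 start S → 3
14:30 start Q → 4
15:00 end R → 3
15:00 end S → 2
15:30 end T → 1
16:00 end Q → 0
18:00 start V → 1
19:00 end V → 0
19:30 start U → 1
21:00 end U → 0
Peak is 4, at 14:30 (Q, R, S, T).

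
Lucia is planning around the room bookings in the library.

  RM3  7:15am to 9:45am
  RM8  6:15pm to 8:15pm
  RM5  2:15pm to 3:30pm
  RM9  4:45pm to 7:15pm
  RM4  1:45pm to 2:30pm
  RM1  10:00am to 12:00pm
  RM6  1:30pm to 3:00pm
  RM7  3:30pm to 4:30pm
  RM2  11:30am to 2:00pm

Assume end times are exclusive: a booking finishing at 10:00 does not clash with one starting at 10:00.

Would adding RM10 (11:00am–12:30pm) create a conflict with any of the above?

RM3: ends 9:45am at or before RM10 starts 11:00am → clear.
RM1: starts 10:00am before RM10 ends 12:30pm, and ends 12:00pm after RM10 starts 11:00am → overlap.
RM2: starts 11:30am before RM10 ends 12:30pm, and ends 2:00pm after RM10 starts 11:00am → overlap.
RM6: starts 1:30pm at or after RM10 ends 12:30pm → clear.
RM4: starts 1:45pm at or after RM10 ends 12:30pm → clear.
RM5: starts 2:15pm at or after RM10 ends 12:30pm → clear.
RM7: starts 3:30pm at or after RM10 ends 12:30pm → clear.
RM9: starts 4:45pm at or after RM10 ends 12:30pm → clear.
RM8: starts 6:15pm at or after RM10 ends 12:30pm → clear.
RM10 overlaps RM1, RM2.

Yes — it overlaps RM1, RM2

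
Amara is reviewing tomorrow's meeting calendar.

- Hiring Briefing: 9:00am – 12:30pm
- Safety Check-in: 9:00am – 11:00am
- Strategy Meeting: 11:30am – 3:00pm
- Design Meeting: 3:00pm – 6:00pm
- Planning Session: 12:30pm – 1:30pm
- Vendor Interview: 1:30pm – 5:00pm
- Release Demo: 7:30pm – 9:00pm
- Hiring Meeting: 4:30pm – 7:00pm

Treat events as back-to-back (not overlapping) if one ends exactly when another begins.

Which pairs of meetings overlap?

Sorted by start: Hiring Briefing, Safety Check-in, Strategy Meeting, Planning Session, Vendor Interview, Design Meeting, Hiring Meeting, Release Demo.
Safety Check-in starts before Hiring Briefing ends → Hiring Briefing and Safety Check-in overlap.
Strategy Meeting starts before Hiring Briefing ends → Hiring Briefing and Strategy Meeting overlap.
Planning Session starts exactly when Hiring Briefing ends (back-to-back, no overlap), so Hiring Briefing has no further overlaps.
Strategy Meeting starts after Safety Check-in ends, so Safety Check-in has no further overlaps.
Planning Session starts before Strategy Meeting ends → Strategy Meeting and Planning Session overlap.
Vendor Interview starts before Strategy Meeting ends → Strategy Meeting and Vendor Interview overlap.
Design Meeting starts exactly when Strategy Meeting ends (back-to-back, no overlap), so Strategy Meeting has no further overlaps.
Vendor Interview starts exactly when Planning Session ends (back-to-back, no overlap), so Planning Session has no further overlaps.
Design Meeting starts before Vendor Interview ends → Vendor Interview and Design Meeting overlap.
Hiring Meeting starts before Vendor Interview ends → Vendor Interview and Hiring Meeting overlap.
Release Demo starts after Vendor Interview ends.
Hiring Meeting starts before Design Meeting ends → Design Meeting and Hiring Meeting overlap.
Release Demo starts after Design Meeting ends.
Release Demo starts after Hiring Meeting ends.

Design Meeting & Hiring Meeting, Design Meeting & Vendor Interview, Hiring Briefing & Safety Check-in, Hiring Briefing & Strategy Meeting, Hiring Meeting & Vendor Interview, Planning Session & Strategy Meeting, Strategy Meeting & Vendor Interview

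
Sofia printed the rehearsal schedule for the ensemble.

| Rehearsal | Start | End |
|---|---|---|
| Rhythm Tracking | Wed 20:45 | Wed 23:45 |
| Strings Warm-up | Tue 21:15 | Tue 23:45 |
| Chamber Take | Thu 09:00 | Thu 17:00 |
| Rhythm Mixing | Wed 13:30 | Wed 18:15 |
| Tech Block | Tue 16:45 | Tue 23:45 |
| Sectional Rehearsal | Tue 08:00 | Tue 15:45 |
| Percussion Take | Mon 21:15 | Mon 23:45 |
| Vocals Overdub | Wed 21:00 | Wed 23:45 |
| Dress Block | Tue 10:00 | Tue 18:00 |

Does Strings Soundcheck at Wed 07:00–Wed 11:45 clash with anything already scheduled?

Percussion Take: ends Mon 23:45 at or before Strings Soundcheck starts Wed 07:00 → clear.
Sectional Rehearsal: ends Tue 15:45 at or before Strings Soundcheck starts Wed 07:00 → clear.
Dress Block: ends Tue 18:00 at or before Strings Soundcheck starts Wed 07:00 → clear.
Tech Block: ends Tue 23:45 at or before Strings Soundcheck starts Wed 07:00 → clear.
Strings Warm-up: ends Tue 23:45 at or before Strings Soundcheck starts Wed 07:00 → clear.
Rhythm Mixing: starts Wed 13:30 at or after Strings Soundcheck ends Wed 11:45 → clear.
Rhythm Tracking: starts Wed 20:45 at or after Strings Soundcheck ends Wed 11:45 → clear.
Vocals Overdub: starts Wed 21:00 at or after Strings Soundcheck ends Wed 11:45 → clear.
Chamber Take: starts Thu 09:00 at or after Strings Soundcheck ends Wed 11:45 → clear.

No — it doesn't clash with anything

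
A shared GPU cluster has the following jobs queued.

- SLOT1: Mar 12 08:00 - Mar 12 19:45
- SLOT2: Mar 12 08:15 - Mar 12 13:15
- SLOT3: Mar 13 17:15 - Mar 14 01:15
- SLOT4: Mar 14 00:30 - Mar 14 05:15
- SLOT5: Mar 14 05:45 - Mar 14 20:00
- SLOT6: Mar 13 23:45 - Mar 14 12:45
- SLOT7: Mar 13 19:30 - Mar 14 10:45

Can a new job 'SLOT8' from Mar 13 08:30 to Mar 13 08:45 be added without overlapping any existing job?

SLOT1: ends Mar 12 19:45 at or before SLOT8 starts Mar 13 08:30 → clear.
SLOT2: ends Mar 12 13:15 at or before SLOT8 starts Mar 13 08:30 → clear.
SLOT3: starts Mar 13 17:15 at or after SLOT8 ends Mar 13 08:45 → clear.
SLOT7: starts Mar 13 19:30 at or after SLOT8 ends Mar 13 08:45 → clear.
SLOT6: starts Mar 13 23:45 at or after SLOT8 ends Mar 13 08:45 → clear.
SLOT4: starts Mar 14 00:30 at or after SLOT8 ends Mar 13 08:45 → clear.
SLOT5: starts Mar 14 05:45 at or after SLOT8 ends Mar 13 08:45 → clear.

Yes — the slot is free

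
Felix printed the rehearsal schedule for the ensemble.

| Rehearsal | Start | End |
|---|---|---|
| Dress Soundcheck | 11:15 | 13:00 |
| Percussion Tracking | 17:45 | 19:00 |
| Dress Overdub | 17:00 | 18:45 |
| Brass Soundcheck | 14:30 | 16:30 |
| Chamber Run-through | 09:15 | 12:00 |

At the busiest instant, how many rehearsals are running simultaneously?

2

Sort all start/end points and keep a running count:
09:15 start Chamber Run-through → 1
11:15 start Dress Soundcheck → 2
12:00 end Chamber Run-through → 1
13:00 end Dress Soundcheck → 0
14:30 start Brass Soundcheck → 1
16:30 end Brass Soundcheck → 0
17:00 start Dress Overdub → 1
17:45 start Percussion Tracking → 2
18:45 end Dress Overdub → 1
19:00 end Percussion Tracking → 0
Peak is 2, at 11:15 (Chamber Run-through, Dress Soundcheck).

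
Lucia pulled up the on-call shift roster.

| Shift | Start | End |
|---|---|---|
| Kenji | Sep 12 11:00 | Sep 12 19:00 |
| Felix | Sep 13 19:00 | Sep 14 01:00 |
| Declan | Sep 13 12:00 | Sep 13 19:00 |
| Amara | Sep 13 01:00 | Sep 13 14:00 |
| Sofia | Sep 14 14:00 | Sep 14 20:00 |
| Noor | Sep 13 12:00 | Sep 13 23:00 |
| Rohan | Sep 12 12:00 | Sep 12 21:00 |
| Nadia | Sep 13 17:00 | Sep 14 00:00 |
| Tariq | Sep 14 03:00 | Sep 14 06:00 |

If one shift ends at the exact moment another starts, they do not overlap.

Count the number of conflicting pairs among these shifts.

Sorted by start: Kenji, Rohan, Amara, Noor, Declan, Nadia, Felix, Tariq, Sofia.
Rohan starts before Kenji ends → Kenji and Rohan overlap.
Amara starts after Kenji ends, so nothing later overlaps Kenji either.
Amara starts after Rohan ends, so nothing later overlaps Rohan either.
Noor starts before Amara ends → Amara and Noor overlap.
Declan starts before Amara ends → Amara and Declan overlap.
Nadia starts after Amara ends, so nothing later overlaps Amara either.
Declan starts before Noor ends → Noor and Declan overlap.
Nadia starts before Noor ends → Noor and Nadia overlap.
Felix starts before Noor ends → Noor and Felix overlap.
Tariq starts after Noor ends, so nothing later overlaps Noor either.
Nadia starts before Declan ends → Declan and Nadia overlap.
Felix starts exactly when Declan ends (back-to-back, no overlap), so nothing later overlaps Declan either.
Felix starts before Nadia ends → Nadia and Felix overlap.
Tariq starts after Nadia ends, so nothing later overlaps Nadia either.
Tariq starts after Felix ends, so nothing later overlaps Felix either.
Sofia starts after Tariq ends.
Overlapping pairs: Amara & Declan, Amara & Noor, Declan & Nadia, Declan & Noor, Felix & Nadia, Felix & Noor, Kenji & Rohan, Nadia & Noor — 8 in total.

8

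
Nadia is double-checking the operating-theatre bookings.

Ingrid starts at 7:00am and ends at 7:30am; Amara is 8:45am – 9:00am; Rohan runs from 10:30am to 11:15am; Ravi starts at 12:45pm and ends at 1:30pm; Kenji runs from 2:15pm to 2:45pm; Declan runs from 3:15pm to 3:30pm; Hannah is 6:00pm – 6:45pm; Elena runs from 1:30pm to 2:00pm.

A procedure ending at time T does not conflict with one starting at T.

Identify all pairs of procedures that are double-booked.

none

Sorted by start: Ingrid, Amara, Rohan, Ravi, Elena, Kenji, Declan, Hannah.
Amara starts after Ingrid ends, so nothing later overlaps Ingrid either.
Rohan starts after Amara ends, so nothing later overlaps Amara either.
Ravi starts after Rohan ends, so nothing later overlaps Rohan either.
Elena starts exactly when Ravi ends (back-to-back, no overlap), so nothing later overlaps Ravi either.
Kenji starts after Elena ends, so nothing later overlaps Elena either.
Declan starts after Kenji ends, so nothing later overlaps Kenji either.
Hannah starts after Declan ends.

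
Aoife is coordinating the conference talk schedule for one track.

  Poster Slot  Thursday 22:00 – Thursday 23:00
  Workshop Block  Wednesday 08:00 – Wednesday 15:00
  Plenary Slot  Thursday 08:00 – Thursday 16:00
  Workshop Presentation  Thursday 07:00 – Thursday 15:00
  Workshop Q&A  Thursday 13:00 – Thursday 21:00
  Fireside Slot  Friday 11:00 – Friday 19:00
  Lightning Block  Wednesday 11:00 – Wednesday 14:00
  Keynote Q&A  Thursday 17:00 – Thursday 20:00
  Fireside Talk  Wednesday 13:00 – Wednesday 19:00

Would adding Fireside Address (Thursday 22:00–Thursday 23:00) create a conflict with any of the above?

Workshop Block: ends Wednesday 15:00 at or before Fireside Address starts Thursday 22:00 → clear.
Lightning Block: ends Wednesday 14:00 at or before Fireside Address starts Thursday 22:00 → clear.
Fireside Talk: ends Wednesday 19:00 at or before Fireside Address starts Thursday 22:00 → clear.
Workshop Presentation: ends Thursday 15:00 at or before Fireside Address starts Thursday 22:00 → clear.
Plenary Slot: ends Thursday 16:00 at or before Fireside Address starts Thursday 22:00 → clear.
Workshop Q&A: ends Thursday 21:00 at or before Fireside Address starts Thursday 22:00 → clear.
Keynote Q&A: ends Thursday 20:00 at or before Fireside Address starts Thursday 22:00 → clear.
Poster Slot: starts Thursday 22:00 before Fireside Address ends Thursday 23:00, and ends Thursday 23:00 after Fireside Address starts Thursday 22:00 → overlap.
Fireside Slot: starts Friday 11:00 at or after Fireside Address ends Thursday 23:00 → clear.
Fireside Address overlaps Poster Slot.

Yes — it overlaps Poster Slot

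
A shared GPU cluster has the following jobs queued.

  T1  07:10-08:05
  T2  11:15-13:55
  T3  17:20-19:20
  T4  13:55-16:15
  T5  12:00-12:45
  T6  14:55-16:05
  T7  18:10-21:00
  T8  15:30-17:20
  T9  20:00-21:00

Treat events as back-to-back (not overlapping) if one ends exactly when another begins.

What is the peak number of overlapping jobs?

3

Sort all start/end points and keep a running count:
07:10 start T1 → 1
08:05 end T1 → 0
11:15 start T2 → 1
12:00 start T5 → 2
12:45 end T5 → 1
13:55 end T2 → 0
13:55 start T4 → 1
14:55 start T6 → 2
15:30 start T8 → 3
16:05 end T6 → 2
16:15 end T4 → 1
17:20 end T8 → 0
17:20 start T3 → 1
18:10 start T7 → 2
19:20 end T3 → 1
20:00 start T9 → 2
21:00 end T7 → 1
21:00 end T9 → 0
Peak is 3, at 15:30 (T4, T6, T8).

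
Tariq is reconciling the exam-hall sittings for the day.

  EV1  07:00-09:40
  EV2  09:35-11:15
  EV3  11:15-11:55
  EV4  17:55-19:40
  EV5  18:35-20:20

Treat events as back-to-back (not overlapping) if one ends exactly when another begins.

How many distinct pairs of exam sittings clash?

2

Check each pair: they overlap iff neither finishes before the other starts.
Sorted by start: EV1, EV2, EV3, EV4, EV5.
EV2 starts before EV1 ends → EV1 and EV2 overlap.
EV3 starts after EV1 ends, so EV1 has no further overlaps.
EV3 starts exactly when EV2 ends (back-to-back, no overlap), so EV2 has no further overlaps.
EV4 starts after EV3 ends, so EV3 has no further overlaps.
EV5 starts before EV4 ends → EV4 and EV5 overlap.
Overlapping pairs: EV1 & EV2, EV4 & EV5 — 2 in total.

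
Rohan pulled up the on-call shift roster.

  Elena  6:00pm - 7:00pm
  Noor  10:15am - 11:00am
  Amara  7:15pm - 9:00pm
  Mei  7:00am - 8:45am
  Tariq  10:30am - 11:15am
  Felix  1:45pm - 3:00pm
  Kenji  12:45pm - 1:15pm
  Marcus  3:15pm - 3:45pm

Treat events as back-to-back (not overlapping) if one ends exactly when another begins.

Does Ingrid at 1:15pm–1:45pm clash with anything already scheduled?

Mei: ends 8:45am at or before Ingrid starts 1:15pm → clear.
Noor: ends 11:00am at or before Ingrid starts 1:15pm → clear.
Tariq: ends 11:15am at or before Ingrid starts 1:15pm → clear.
Kenji: ends 1:15pm at or before Ingrid starts 1:15pm → clear.
Felix: starts 1:45pm at or after Ingrid ends 1:45pm → clear.
Marcus: starts 3:15pm at or after Ingrid ends 1:45pm → clear.
Elena: starts 6:00pm at or after Ingrid ends 1:45pm → clear.
Amara: starts 7:15pm at or after Ingrid ends 1:45pm → clear.

No — it doesn't clash with anything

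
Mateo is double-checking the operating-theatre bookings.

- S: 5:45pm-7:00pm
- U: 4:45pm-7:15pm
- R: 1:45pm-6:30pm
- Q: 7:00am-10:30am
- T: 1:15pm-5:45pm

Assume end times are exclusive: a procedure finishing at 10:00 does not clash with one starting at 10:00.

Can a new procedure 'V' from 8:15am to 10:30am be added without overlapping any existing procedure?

No — it overlaps Q

Q: starts 7:00am before V ends 10:30am, and ends 10:30am after V starts 8:15am → overlap.
T: starts 1:15pm at or after V ends 10:30am → clear.
R: starts 1:45pm at or after V ends 10:30am → clear.
U: starts 4:45pm at or after V ends 10:30am → clear.
S: starts 5:45pm at or after V ends 10:30am → clear.
V overlaps Q.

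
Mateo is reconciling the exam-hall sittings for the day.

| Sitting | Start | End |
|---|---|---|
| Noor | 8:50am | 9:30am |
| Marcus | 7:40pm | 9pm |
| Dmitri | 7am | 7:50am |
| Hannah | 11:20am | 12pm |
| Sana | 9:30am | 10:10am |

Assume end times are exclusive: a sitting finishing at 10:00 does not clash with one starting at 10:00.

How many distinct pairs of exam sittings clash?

0

Sorted by start: Dmitri, Noor, Sana, Hannah, Marcus.
Noor starts after Dmitri ends — done with Dmitri.
Sana starts exactly when Noor ends (back-to-back, no overlap) — done with Noor.
Hannah starts after Sana ends — done with Sana.
Marcus starts after Hannah ends.
No pair overlaps.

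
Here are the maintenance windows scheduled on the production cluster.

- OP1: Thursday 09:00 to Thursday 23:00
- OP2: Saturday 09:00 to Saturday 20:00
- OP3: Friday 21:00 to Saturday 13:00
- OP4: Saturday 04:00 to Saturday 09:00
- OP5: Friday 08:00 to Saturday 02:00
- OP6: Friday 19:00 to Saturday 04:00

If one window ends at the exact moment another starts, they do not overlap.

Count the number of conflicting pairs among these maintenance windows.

5

Sorted by start: OP1, OP5, OP6, OP3, OP4, OP2.
OP5 starts after OP1 ends — done with OP1.
OP6 starts before OP5 ends → OP5 and OP6 overlap.
OP3 starts before OP5 ends → OP5 and OP3 overlap.
OP4 starts after OP5 ends — done with OP5.
OP3 starts before OP6 ends → OP6 and OP3 overlap.
OP4 starts exactly when OP6 ends (back-to-back, no overlap) — done with OP6.
OP4 starts before OP3 ends → OP3 and OP4 overlap.
OP2 starts before OP3 ends → OP3 and OP2 overlap.
OP2 starts exactly when OP4 ends (back-to-back, no overlap).
Overlapping pairs: OP2 & OP3, OP3 & OP4, OP3 & OP5, OP3 & OP6, OP5 & OP6 — 5 in total.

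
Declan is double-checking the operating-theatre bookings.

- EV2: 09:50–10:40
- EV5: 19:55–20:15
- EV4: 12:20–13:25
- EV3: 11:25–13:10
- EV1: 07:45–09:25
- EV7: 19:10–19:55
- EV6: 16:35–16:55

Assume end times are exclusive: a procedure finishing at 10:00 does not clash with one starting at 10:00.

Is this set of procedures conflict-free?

Sorted by start: EV1, EV2, EV3, EV4, EV6, EV7, EV5.
EV2 starts after EV1 ends; EV1 is clear from here.
EV3 starts after EV2 ends; EV2 is clear from here.
EV4 starts before EV3 ends → EV3 and EV4 overlap.
That's a conflict, so the schedule is not conflict-free.

No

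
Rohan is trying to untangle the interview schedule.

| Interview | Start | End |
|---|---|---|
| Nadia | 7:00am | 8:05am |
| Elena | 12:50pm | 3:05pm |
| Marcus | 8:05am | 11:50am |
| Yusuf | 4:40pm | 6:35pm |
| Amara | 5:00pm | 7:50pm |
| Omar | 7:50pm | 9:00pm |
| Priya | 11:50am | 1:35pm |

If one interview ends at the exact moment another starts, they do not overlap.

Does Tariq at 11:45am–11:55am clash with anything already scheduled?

Yes — it overlaps Marcus, Priya

Nadia: ends 8:05am at or before Tariq starts 11:45am → clear.
Marcus: starts 8:05am before Tariq ends 11:55am, and ends 11:50am after Tariq starts 11:45am → overlap.
Priya: starts 11:50am before Tariq ends 11:55am, and ends 1:35pm after Tariq starts 11:45am → overlap.
Elena: starts 12:50pm at or after Tariq ends 11:55am → clear.
Yusuf: starts 4:40pm at or after Tariq ends 11:55am → clear.
Amara: starts 5:00pm at or after Tariq ends 11:55am → clear.
Omar: starts 7:50pm at or after Tariq ends 11:55am → clear.
Tariq overlaps Marcus, Priya.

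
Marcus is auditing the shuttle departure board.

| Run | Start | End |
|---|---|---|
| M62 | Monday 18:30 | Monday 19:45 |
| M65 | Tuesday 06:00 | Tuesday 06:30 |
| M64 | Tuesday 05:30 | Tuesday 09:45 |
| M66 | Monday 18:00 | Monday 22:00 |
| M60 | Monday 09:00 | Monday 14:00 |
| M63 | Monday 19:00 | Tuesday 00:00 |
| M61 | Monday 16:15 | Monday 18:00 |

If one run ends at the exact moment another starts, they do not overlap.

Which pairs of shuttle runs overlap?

Sorted by start: M60, M61, M66, M62, M63, M64, M65.
M61 starts after M60 ends; M60 is clear from here.
M66 starts exactly when M61 ends (back-to-back, no overlap); M61 is clear from here.
M62 starts before M66 ends → M66 and M62 overlap.
M63 starts before M66 ends → M66 and M63 overlap.
M64 starts after M66 ends; M66 is clear from here.
M63 starts before M62 ends → M62 and M63 overlap.
M64 starts after M62 ends; M62 is clear from here.
M64 starts after M63 ends; M63 is clear from here.
M65 starts before M64 ends → M64 and M65 overlap.

M62 & M63, M62 & M66, M63 & M66, M64 & M65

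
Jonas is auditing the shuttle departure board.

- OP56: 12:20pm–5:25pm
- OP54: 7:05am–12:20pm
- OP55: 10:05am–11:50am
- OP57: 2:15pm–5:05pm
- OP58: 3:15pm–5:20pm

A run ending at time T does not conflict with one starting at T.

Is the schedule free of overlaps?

No

Sorted by start: OP54, OP55, OP56, OP57, OP58.
OP55 starts before OP54 ends → OP54 and OP55 overlap.
That's a conflict, so the schedule is not conflict-free.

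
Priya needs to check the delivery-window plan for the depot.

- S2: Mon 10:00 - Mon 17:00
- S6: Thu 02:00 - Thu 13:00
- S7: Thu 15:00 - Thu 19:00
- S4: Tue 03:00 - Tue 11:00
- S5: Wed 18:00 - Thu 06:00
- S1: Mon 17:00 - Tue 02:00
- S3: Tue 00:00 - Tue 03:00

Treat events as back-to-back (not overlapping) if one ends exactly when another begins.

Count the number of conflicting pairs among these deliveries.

2

Sorted by start: S2, S1, S3, S4, S5, S6, S7.
S1 starts exactly when S2 ends (back-to-back, no overlap) — done with S2.
S3 starts before S1 ends → S1 and S3 overlap.
S4 starts after S1 ends — done with S1.
S4 starts exactly when S3 ends (back-to-back, no overlap) — done with S3.
S5 starts after S4 ends — done with S4.
S6 starts before S5 ends → S5 and S6 overlap.
S7 starts after S5 ends.
S7 starts after S6 ends.
Overlapping pairs: S1 & S3, S5 & S6 — 2 in total.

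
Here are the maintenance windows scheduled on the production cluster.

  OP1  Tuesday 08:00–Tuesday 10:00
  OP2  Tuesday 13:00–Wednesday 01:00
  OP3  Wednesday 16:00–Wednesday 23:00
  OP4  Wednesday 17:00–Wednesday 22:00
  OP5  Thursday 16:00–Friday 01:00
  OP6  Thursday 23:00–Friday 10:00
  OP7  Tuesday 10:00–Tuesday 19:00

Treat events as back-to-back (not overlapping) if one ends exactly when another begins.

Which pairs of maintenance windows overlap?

Sorted by start: OP1, OP7, OP2, OP3, OP4, OP5, OP6.
OP7 starts exactly when OP1 ends (back-to-back, no overlap) — done with OP1.
OP2 starts before OP7 ends → OP7 and OP2 overlap.
OP3 starts after OP7 ends — done with OP7.
OP3 starts after OP2 ends — done with OP2.
OP4 starts before OP3 ends → OP3 and OP4 overlap.
OP5 starts after OP3 ends — done with OP3.
OP5 starts after OP4 ends — done with OP4.
OP6 starts before OP5 ends → OP5 and OP6 overlap.

OP2 & OP7, OP3 & OP4, OP5 & OP6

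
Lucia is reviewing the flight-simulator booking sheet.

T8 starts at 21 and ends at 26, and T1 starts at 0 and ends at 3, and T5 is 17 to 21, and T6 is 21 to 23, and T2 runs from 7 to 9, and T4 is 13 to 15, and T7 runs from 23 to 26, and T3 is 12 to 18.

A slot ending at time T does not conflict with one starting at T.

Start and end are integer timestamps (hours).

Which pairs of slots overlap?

T3 & T4, T3 & T5, T6 & T8, T7 & T8

Check each pair: they overlap iff neither finishes before the other starts.
Sorted by start: T1, T2, T3, T4, T5, T6, T8, T7.
T2 starts after T1 ends — done with T1.
T3 starts after T2 ends — done with T2.
T4 starts before T3 ends → T3 and T4 overlap.
T5 starts before T3 ends → T3 and T5 overlap.
T6 starts after T3 ends — done with T3.
T5 starts after T4 ends — done with T4.
T6 starts exactly when T5 ends (back-to-back, no overlap) — done with T5.
T8 starts before T6 ends → T6 and T8 overlap.
T7 starts exactly when T6 ends (back-to-back, no overlap).
T7 starts before T8 ends → T8 and T7 overlap.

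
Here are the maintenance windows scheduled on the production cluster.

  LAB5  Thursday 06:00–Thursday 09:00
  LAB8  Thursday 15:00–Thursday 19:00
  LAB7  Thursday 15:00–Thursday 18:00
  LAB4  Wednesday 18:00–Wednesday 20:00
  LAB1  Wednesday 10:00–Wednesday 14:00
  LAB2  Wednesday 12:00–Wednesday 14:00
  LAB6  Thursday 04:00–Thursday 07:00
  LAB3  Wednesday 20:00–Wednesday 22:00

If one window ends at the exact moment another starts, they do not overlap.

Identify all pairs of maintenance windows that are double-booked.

LAB1 & LAB2, LAB5 & LAB6, LAB7 & LAB8

Two intervals overlap when each starts before the other ends.
Sorted by start: LAB1, LAB2, LAB4, LAB3, LAB6, LAB5, LAB7, LAB8.
LAB2 starts before LAB1 ends → LAB1 and LAB2 overlap.
LAB4 starts after LAB1 ends, so nothing later overlaps LAB1 either.
LAB4 starts after LAB2 ends, so nothing later overlaps LAB2 either.
LAB3 starts exactly when LAB4 ends (back-to-back, no overlap), so nothing later overlaps LAB4 either.
LAB6 starts after LAB3 ends, so nothing later overlaps LAB3 either.
LAB5 starts before LAB6 ends → LAB6 and LAB5 overlap.
LAB7 starts after LAB6 ends, so nothing later overlaps LAB6 either.
LAB7 starts after LAB5 ends, so nothing later overlaps LAB5 either.
LAB8 starts before LAB7 ends → LAB7 and LAB8 overlap.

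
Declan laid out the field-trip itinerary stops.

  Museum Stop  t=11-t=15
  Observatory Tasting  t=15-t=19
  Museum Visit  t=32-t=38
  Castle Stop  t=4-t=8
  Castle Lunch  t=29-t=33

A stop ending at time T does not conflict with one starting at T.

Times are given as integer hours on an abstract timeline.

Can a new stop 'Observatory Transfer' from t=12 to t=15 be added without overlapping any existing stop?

Castle Stop: ends t=8 at or before Observatory Transfer starts t=12 → clear.
Museum Stop: starts t=11 before Observatory Transfer ends t=15, and ends t=15 after Observatory Transfer starts t=12 → overlap.
Observatory Tasting: starts t=15 at or after Observatory Transfer ends t=15 → clear.
Castle Lunch: starts t=29 at or after Observatory Transfer ends t=15 → clear.
Museum Visit: starts t=32 at or after Observatory Transfer ends t=15 → clear.
Observatory Transfer overlaps Museum Stop.

No — it overlaps Museum Stop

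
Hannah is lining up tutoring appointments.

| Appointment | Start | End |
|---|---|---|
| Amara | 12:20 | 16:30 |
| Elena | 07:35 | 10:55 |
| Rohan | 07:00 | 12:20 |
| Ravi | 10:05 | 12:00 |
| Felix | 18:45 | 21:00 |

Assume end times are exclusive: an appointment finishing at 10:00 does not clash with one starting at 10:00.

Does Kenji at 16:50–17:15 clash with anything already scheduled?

No — it doesn't clash with anything

Rohan: ends 12:20 at or before Kenji starts 16:50 → clear.
Elena: ends 10:55 at or before Kenji starts 16:50 → clear.
Ravi: ends 12:00 at or before Kenji starts 16:50 → clear.
Amara: ends 16:30 at or before Kenji starts 16:50 → clear.
Felix: starts 18:45 at or after Kenji ends 17:15 → clear.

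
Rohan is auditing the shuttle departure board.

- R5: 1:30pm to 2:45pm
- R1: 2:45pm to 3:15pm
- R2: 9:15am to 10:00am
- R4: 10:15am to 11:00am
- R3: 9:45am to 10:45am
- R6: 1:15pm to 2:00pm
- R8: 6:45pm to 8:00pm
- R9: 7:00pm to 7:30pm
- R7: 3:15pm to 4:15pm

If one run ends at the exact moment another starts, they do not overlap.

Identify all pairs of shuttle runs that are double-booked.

R2 & R3, R3 & R4, R5 & R6, R8 & R9

Sorted by start: R2, R3, R4, R6, R5, R1, R7, R8, R9.
R3 starts before R2 ends → R2 and R3 overlap.
R4 starts after R2 ends, so R2 has no further overlaps.
R4 starts before R3 ends → R3 and R4 overlap.
R6 starts after R3 ends, so R3 has no further overlaps.
R6 starts after R4 ends, so R4 has no further overlaps.
R5 starts before R6 ends → R6 and R5 overlap.
R1 starts after R6 ends, so R6 has no further overlaps.
R1 starts exactly when R5 ends (back-to-back, no overlap), so R5 has no further overlaps.
R7 starts exactly when R1 ends (back-to-back, no overlap), so R1 has no further overlaps.
R8 starts after R7 ends, so R7 has no further overlaps.
R9 starts before R8 ends → R8 and R9 overlap.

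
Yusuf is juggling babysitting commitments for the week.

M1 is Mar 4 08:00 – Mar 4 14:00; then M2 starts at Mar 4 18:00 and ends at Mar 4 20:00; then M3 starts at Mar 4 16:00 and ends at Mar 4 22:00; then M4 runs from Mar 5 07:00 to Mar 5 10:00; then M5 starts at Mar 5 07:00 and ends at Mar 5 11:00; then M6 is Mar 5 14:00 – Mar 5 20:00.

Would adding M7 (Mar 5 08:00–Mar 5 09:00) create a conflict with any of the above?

Yes — it overlaps M4, M5

M1: ends Mar 4 14:00 at or before M7 starts Mar 5 08:00 → clear.
M3: ends Mar 4 22:00 at or before M7 starts Mar 5 08:00 → clear.
M2: ends Mar 4 20:00 at or before M7 starts Mar 5 08:00 → clear.
M4: starts Mar 5 07:00 before M7 ends Mar 5 09:00, and ends Mar 5 10:00 after M7 starts Mar 5 08:00 → overlap.
M5: starts Mar 5 07:00 before M7 ends Mar 5 09:00, and ends Mar 5 11:00 after M7 starts Mar 5 08:00 → overlap.
M6: starts Mar 5 14:00 at or after M7 ends Mar 5 09:00 → clear.
M7 overlaps M4, M5.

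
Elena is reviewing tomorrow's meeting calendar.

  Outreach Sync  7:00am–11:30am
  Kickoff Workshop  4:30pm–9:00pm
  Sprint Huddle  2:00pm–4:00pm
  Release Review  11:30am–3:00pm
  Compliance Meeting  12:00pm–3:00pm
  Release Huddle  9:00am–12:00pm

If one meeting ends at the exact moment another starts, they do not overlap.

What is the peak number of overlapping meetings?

3

Walk through starts and ends in time order (an end at T is processed before a start at T):
7:00am start Outreach Sync → 1
9:00am start Release Huddle → 2
11:30am end Outreach Sync → 1
11:30am start Release Review → 2
12:00pm end Release Huddle → 1
12:00pm start Compliance Meeting → 2
2:00pm start Sprint Huddle → 3
3:00pm end Compliance Meeting → 2
3:00pm end Release Review → 1
4:00pm end Sprint Huddle → 0
4:30pm start Kickoff Workshop → 1
9:00pm end Kickoff Workshop → 0
Peak is 3, at 2:00pm (Compliance Meeting, Release Review, Sprint Huddle).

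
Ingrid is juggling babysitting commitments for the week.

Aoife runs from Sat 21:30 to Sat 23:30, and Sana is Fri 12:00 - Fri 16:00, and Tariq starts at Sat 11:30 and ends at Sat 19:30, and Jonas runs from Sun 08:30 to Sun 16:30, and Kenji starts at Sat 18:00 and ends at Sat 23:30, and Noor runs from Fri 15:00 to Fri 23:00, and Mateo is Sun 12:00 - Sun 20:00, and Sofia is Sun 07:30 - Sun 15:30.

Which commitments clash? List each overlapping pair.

Sorted by start: Sana, Noor, Tariq, Kenji, Aoife, Sofia, Jonas, Mateo.
Noor starts before Sana ends → Sana and Noor overlap.
Tariq starts after Sana ends, so nothing later overlaps Sana either.
Tariq starts after Noor ends, so nothing later overlaps Noor either.
Kenji starts before Tariq ends → Tariq and Kenji overlap.
Aoife starts after Tariq ends, so nothing later overlaps Tariq either.
Aoife starts before Kenji ends → Kenji and Aoife overlap.
Sofia starts after Kenji ends, so nothing later overlaps Kenji either.
Sofia starts after Aoife ends, so nothing later overlaps Aoife either.
Jonas starts before Sofia ends → Sofia and Jonas overlap.
Mateo starts before Sofia ends → Sofia and Mateo overlap.
Mateo starts before Jonas ends → Jonas and Mateo overlap.

Aoife & Kenji, Jonas & Mateo, Jonas & Sofia, Kenji & Tariq, Mateo & Sofia, Noor & Sana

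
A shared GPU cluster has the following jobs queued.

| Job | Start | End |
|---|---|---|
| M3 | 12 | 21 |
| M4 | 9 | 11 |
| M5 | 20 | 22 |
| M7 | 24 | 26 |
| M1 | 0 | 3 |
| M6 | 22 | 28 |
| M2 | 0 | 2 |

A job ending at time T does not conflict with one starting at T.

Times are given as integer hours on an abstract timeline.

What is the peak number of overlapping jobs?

2

Sweep the timeline, counting +1 at each start and −1 at each end (ends before starts at a tie):
0 start M1 → 1
0 start M2 → 2
2 end M2 → 1
3 end M1 → 0
9 start M4 → 1
11 end M4 → 0
12 start M3 → 1
20 start M5 → 2
21 end M3 → 1
22 end M5 → 0
22 start M6 → 1
24 start M7 → 2
26 end M7 → 1
28 end M6 → 0
Peak is 2, at 0 (M1, M2).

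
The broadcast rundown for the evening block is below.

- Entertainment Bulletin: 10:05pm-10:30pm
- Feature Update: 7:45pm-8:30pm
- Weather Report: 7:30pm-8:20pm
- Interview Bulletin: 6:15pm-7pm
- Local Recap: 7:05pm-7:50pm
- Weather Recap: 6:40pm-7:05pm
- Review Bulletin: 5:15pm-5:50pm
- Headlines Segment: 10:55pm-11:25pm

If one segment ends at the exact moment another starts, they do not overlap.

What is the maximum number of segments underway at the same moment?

Sweep the timeline, counting +1 at each start and −1 at each end (ends before starts at a tie):
5:15pm start Review Bulletin → 1
5:50pm end Review Bulletin → 0
6:15pm start Interview Bulletin → 1
6:40pm start Weather Recap → 2
7pm end Interview Bulletin → 1
7:05pm end Weather Recap → 0
7:05pm start Local Recap → 1
7:30pm start Weather Report → 2
7:45pm start Feature Update → 3
7:50pm end Local Recap → 2
8:20pm end Weather Report → 1
8:30pm end Feature Update → 0
10:05pm start Entertainment Bulletin → 1
10:30pm end Entertainment Bulletin → 0
10:55pm start Headlines Segment → 1
11:25pm end Headlines Segment → 0
Peak is 3, at 7:45pm (Feature Update, Local Recap, Weather Report).

3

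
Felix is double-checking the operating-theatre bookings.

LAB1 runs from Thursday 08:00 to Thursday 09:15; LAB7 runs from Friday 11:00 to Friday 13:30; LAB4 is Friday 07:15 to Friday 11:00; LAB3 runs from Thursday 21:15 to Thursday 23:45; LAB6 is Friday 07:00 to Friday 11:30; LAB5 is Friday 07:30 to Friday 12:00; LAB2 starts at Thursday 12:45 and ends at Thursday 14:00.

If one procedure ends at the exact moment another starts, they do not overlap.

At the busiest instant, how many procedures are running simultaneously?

Sort all start/end points and keep a running count:
Thursday 08:00 start LAB1 → 1
Thursday 09:15 end LAB1 → 0
Thursday 12:45 start LAB2 → 1
Thursday 14:00 end LAB2 → 0
Thursday 21:15 start LAB3 → 1
Thursday 23:45 end LAB3 → 0
Friday 07:00 start LAB6 → 1
Friday 07:15 start LAB4 → 2
Friday 07:30 start LAB5 → 3
Friday 11:00 end LAB4 → 2
Friday 11:00 start LAB7 → 3
Friday 11:30 end LAB6 → 2
Friday 12:00 end LAB5 → 1
Friday 13:30 end LAB7 → 0
Peak is 3, at Friday 07:30 (LAB4, LAB5, LAB6).

3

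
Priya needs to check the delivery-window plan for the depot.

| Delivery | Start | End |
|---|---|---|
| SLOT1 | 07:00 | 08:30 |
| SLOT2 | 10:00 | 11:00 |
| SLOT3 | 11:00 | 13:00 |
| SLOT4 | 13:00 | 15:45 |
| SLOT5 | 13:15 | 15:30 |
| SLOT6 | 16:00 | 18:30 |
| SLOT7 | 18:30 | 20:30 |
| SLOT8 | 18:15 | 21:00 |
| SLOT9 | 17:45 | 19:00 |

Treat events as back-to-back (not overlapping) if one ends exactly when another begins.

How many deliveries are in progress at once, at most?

3

Walk through starts and ends in time order (an end at T is processed before a start at T):
07:00 start SLOT1 → 1
08:30 end SLOT1 → 0
10:00 start SLOT2 → 1
11:00 end SLOT2 → 0
11:00 start SLOT3 → 1
13:00 end SLOT3 → 0
13:00 start SLOT4 → 1
13:15 start SLOT5 → 2
15:30 end SLOT5 → 1
15:45 end SLOT4 → 0
16:00 start SLOT6 → 1
17:45 start SLOT9 → 2
18:15 start SLOT8 → 3
18:30 end SLOT6 → 2
18:30 start SLOT7 → 3
19:00 end SLOT9 → 2
20:30 end SLOT7 → 1
21:00 end SLOT8 → 0
Peak is 3, at 18:15 (SLOT6, SLOT8, SLOT9).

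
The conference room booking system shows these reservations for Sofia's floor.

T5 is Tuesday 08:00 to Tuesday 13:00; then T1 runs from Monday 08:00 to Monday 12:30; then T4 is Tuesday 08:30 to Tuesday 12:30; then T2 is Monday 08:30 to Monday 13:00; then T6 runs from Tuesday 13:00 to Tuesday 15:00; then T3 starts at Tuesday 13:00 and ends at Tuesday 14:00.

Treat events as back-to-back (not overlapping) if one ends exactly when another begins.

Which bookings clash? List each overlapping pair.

T1 & T2, T3 & T6, T4 & T5

Sorted by start: T1, T2, T5, T4, T3, T6.
T2 starts before T1 ends → T1 and T2 overlap.
T5 starts after T1 ends — done with T1.
T5 starts after T2 ends — done with T2.
T4 starts before T5 ends → T5 and T4 overlap.
T3 starts exactly when T5 ends (back-to-back, no overlap) — done with T5.
T3 starts after T4 ends — done with T4.
T6 starts before T3 ends → T3 and T6 overlap.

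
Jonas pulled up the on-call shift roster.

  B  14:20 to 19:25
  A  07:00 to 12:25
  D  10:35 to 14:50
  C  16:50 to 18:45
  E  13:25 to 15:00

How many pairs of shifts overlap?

5

Sorted by start: A, D, E, B, C.
D starts before A ends → A and D overlap.
E starts after A ends — done with A.
E starts before D ends → D and E overlap.
B starts before D ends → D and B overlap.
C starts after D ends.
B starts before E ends → E and B overlap.
C starts after E ends.
C starts before B ends → B and C overlap.
Overlapping pairs: A & D, B & C, B & D, B & E, D & E — 5 in total.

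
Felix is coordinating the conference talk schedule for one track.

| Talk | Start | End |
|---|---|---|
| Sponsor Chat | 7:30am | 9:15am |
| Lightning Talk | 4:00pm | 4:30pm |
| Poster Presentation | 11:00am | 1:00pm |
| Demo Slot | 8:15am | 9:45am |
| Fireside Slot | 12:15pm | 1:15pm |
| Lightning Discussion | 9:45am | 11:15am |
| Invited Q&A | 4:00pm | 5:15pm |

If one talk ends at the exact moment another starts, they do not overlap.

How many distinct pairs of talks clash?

Check each pair: they overlap iff neither finishes before the other starts.
Sorted by start: Sponsor Chat, Demo Slot, Lightning Discussion, Poster Presentation, Fireside Slot, Lightning Talk, Invited Q&A.
Demo Slot starts before Sponsor Chat ends → Sponsor Chat and Demo Slot overlap.
Lightning Discussion starts after Sponsor Chat ends, so Sponsor Chat has no further overlaps.
Lightning Discussion starts exactly when Demo Slot ends (back-to-back, no overlap), so Demo Slot has no further overlaps.
Poster Presentation starts before Lightning Discussion ends → Lightning Discussion and Poster Presentation overlap.
Fireside Slot starts after Lightning Discussion ends, so Lightning Discussion has no further overlaps.
Fireside Slot starts before Poster Presentation ends → Poster Presentation and Fireside Slot overlap.
Lightning Talk starts after Poster Presentation ends, so Poster Presentation has no further overlaps.
Lightning Talk starts after Fireside Slot ends, so Fireside Slot has no further overlaps.
Invited Q&A starts before Lightning Talk ends → Lightning Talk and Invited Q&A overlap.
Overlapping pairs: Demo Slot & Sponsor Chat, Fireside Slot & Poster Presentation, Invited Q&A & Lightning Talk, Lightning Discussion & Poster Presentation — 4 in total.

4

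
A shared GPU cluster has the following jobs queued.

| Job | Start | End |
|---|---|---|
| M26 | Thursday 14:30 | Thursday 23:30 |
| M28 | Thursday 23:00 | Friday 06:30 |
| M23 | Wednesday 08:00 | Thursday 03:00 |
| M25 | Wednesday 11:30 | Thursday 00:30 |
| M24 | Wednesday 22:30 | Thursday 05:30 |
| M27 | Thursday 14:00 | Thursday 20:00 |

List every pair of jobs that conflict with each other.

Check each pair: they overlap iff neither finishes before the other starts.
Sorted by start: M23, M25, M24, M27, M26, M28.
M25 starts before M23 ends → M23 and M25 overlap.
M24 starts before M23 ends → M23 and M24 overlap.
M27 starts after M23 ends — done with M23.
M24 starts before M25 ends → M25 and M24 overlap.
M27 starts after M25 ends — done with M25.
M27 starts after M24 ends — done with M24.
M26 starts before M27 ends → M27 and M26 overlap.
M28 starts after M27 ends.
M28 starts before M26 ends → M26 and M28 overlap.

M23 & M24, M23 & M25, M24 & M25, M26 & M27, M26 & M28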